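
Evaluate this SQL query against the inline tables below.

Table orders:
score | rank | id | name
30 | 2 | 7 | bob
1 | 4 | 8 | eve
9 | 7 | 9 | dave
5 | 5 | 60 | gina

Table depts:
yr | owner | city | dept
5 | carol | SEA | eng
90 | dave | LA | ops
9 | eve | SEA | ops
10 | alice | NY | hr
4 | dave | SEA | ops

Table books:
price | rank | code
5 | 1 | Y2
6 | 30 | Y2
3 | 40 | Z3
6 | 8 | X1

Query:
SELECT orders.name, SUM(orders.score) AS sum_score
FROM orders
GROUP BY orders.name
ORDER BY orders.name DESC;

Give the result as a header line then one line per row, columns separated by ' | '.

After GROUP BY (4 rows):
orders.name | sum_score
bob | 30
eve | 1
dave | 9
gina | 5
After ORDER BY (4 rows):
orders.name | sum_score
gina | 5
eve | 1
dave | 9
bob | 30

== RESULT ==
orders.name | sum_score
gina | 5
eve | 1
dave | 9
bob | 30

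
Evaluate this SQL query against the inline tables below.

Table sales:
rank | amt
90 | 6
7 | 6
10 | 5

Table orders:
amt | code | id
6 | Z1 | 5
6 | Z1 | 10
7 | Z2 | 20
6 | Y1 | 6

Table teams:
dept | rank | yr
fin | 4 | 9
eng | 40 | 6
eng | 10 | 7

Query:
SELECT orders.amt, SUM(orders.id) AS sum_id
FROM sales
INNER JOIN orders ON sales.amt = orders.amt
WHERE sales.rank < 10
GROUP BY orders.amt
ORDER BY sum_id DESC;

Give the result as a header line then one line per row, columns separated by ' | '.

== RESULT ==
orders.amt | sum_id
6 | 21

Derivation:
After JOIN orders (6 rows):
sales.rank | sales.amt | orders.amt | orders.code | orders.id
90 | 6 | 6 | Z1 | 5
90 | 6 | 6 | Z1 | 10
90 | 6 | 6 | Y1 | 6
7 | 6 | 6 | Z1 | 5
7 | 6 | 6 | Z1 | 10
7 | 6 | 6 | Y1 | 6
After WHERE (3 rows):
sales.rank | sales.amt | orders.amt | orders.code | orders.id
7 | 6 | 6 | Z1 | 5
7 | 6 | 6 | Z1 | 10
7 | 6 | 6 | Y1 | 6
After GROUP BY (1 rows):
orders.amt | sum_id
6 | 21
After ORDER BY (1 rows):
orders.amt | sum_id
6 | 21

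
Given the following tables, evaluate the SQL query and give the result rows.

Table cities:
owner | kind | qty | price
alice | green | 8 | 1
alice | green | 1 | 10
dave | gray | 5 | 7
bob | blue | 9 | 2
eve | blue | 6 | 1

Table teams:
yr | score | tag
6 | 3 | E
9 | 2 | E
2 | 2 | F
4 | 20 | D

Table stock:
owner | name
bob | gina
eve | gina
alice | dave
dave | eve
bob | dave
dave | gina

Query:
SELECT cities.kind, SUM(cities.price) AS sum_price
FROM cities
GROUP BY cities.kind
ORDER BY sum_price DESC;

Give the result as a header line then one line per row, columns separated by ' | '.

After GROUP BY (3 rows):
cities.kind | sum_price
green | 11
gray | 7
blue | 3
After ORDER BY (3 rows):
cities.kind | sum_price
green | 11
gray | 7
blue | 3

== RESULT ==
cities.kind | sum_price
green | 11
gray | 7
blue | 3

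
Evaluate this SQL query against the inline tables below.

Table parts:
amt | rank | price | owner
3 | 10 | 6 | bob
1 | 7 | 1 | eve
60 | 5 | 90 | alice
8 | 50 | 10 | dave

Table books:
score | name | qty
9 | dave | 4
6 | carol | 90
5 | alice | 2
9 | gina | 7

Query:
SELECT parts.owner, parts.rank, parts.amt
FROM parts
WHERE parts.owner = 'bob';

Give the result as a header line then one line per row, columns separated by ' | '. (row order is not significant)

== RESULT ==
parts.owner | parts.rank | parts.amt
bob | 10 | 3

Derivation:
After WHERE (1 rows):
parts.amt | parts.rank | parts.price | parts.owner
3 | 10 | 6 | bob
After SELECT (1 rows):
parts.owner | parts.rank | parts.amt
bob | 10 | 3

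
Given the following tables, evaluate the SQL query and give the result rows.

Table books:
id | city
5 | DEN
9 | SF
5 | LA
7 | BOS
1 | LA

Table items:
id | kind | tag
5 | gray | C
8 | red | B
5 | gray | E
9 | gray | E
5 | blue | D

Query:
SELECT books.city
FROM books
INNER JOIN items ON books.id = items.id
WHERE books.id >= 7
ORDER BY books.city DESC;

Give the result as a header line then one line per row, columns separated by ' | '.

== RESULT ==
books.city
SF

Derivation:
After JOIN items (7 rows):
books.id | books.city | items.id | items.kind | items.tag
5 | DEN | 5 | gray | C
5 | DEN | 5 | gray | E
5 | DEN | 5 | blue | D
9 | SF | 9 | gray | E
5 | LA | 5 | gray | C
5 | LA | 5 | gray | E
5 | LA | 5 | blue | D
After WHERE (1 rows):
books.id | books.city | items.id | items.kind | items.tag
9 | SF | 9 | gray | E
After SELECT (1 rows):
books.city
SF
After ORDER BY (1 rows):
books.city
SF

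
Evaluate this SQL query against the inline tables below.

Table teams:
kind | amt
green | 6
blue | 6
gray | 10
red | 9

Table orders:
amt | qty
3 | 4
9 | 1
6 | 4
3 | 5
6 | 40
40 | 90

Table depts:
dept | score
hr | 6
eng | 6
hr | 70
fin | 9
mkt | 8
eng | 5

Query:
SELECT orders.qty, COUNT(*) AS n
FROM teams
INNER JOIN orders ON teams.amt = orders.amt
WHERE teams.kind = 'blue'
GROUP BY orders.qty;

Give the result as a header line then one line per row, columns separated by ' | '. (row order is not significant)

== RESULT ==
orders.qty | n
4 | 1
40 | 1

Derivation:
After JOIN orders (5 rows):
teams.kind | teams.amt | orders.amt | orders.qty
green | 6 | 6 | 4
green | 6 | 6 | 40
blue | 6 | 6 | 4
blue | 6 | 6 | 40
red | 9 | 9 | 1
After WHERE (2 rows):
teams.kind | teams.amt | orders.amt | orders.qty
blue | 6 | 6 | 4
blue | 6 | 6 | 40
After GROUP BY (2 rows):
orders.qty | n
4 | 1
40 | 1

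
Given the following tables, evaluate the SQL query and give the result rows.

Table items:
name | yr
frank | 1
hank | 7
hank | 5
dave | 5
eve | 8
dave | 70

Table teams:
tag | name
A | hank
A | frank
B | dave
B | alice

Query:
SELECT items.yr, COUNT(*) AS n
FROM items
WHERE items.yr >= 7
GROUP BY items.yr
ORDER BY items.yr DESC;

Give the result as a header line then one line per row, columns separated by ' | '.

== RESULT ==
items.yr | n
70 | 1
8 | 1
7 | 1

Derivation:
After WHERE (3 rows):
items.name | items.yr
hank | 7
eve | 8
dave | 70
After GROUP BY (3 rows):
items.yr | n
7 | 1
8 | 1
70 | 1
After ORDER BY (3 rows):
items.yr | n
70 | 1
8 | 1
7 | 1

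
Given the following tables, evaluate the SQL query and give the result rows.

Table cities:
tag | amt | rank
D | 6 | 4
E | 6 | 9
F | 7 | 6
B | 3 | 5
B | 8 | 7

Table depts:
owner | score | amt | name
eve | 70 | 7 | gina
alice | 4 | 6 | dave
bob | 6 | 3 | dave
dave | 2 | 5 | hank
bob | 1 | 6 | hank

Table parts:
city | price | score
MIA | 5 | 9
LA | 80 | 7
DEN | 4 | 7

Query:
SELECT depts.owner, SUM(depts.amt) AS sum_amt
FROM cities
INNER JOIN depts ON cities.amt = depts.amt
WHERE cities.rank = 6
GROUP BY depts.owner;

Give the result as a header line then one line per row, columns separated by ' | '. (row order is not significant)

== RESULT ==
depts.owner | sum_amt
eve | 7

Derivation:
After JOIN depts (6 rows):
cities.tag | cities.amt | cities.rank | depts.owner | depts.score | depts.amt | depts.name
D | 6 | 4 | alice | 4 | 6 | dave
D | 6 | 4 | bob | 1 | 6 | hank
E | 6 | 9 | alice | 4 | 6 | dave
E | 6 | 9 | bob | 1 | 6 | hank
F | 7 | 6 | eve | 70 | 7 | gina
B | 3 | 5 | bob | 6 | 3 | dave
After WHERE (1 rows):
cities.tag | cities.amt | cities.rank | depts.owner | depts.score | depts.amt | depts.name
F | 7 | 6 | eve | 70 | 7 | gina
After GROUP BY (1 rows):
depts.owner | sum_amt
eve | 7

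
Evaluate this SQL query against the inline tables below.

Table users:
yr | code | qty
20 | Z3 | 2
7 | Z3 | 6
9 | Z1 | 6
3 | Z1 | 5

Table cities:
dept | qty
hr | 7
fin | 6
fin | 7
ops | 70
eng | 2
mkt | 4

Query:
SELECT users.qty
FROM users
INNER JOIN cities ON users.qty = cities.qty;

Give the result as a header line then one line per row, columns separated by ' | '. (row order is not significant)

== RESULT ==
users.qty
2
6
6

Derivation:
After JOIN cities (3 rows):
users.yr | users.code | users.qty | cities.dept | cities.qty
20 | Z3 | 2 | eng | 2
7 | Z3 | 6 | fin | 6
9 | Z1 | 6 | fin | 6
After SELECT (3 rows):
users.qty
2
6
6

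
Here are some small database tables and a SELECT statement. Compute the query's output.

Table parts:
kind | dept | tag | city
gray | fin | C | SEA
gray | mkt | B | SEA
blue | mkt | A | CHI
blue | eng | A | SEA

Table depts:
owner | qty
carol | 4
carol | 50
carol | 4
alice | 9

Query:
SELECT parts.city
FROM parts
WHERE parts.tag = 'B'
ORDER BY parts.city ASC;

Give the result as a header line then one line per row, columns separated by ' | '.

== RESULT ==
parts.city
SEA

Derivation:
After WHERE (1 rows):
parts.kind | parts.dept | parts.tag | parts.city
gray | mkt | B | SEA
After SELECT (1 rows):
parts.city
SEA
After ORDER BY (1 rows):
parts.city
SEA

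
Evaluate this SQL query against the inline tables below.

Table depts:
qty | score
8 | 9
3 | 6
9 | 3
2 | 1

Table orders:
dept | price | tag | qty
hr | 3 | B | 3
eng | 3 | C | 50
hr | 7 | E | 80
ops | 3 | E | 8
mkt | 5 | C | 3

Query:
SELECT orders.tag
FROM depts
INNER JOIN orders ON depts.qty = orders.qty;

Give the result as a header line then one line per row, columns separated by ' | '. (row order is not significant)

== RESULT ==
orders.tag
E
B
C

Derivation:
After JOIN orders (3 rows):
depts.qty | depts.score | orders.dept | orders.price | orders.tag | orders.qty
8 | 9 | ops | 3 | E | 8
3 | 6 | hr | 3 | B | 3
3 | 6 | mkt | 5 | C | 3
After SELECT (3 rows):
orders.tag
E
B
C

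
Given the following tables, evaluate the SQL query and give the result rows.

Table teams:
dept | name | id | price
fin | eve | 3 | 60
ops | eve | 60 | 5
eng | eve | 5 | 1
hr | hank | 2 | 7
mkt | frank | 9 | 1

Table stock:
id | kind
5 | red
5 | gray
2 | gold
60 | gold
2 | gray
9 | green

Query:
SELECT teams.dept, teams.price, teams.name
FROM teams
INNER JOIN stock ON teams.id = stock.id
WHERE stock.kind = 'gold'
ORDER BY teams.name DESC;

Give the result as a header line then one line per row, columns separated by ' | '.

== RESULT ==
teams.dept | teams.price | teams.name
hr | 7 | hank
ops | 5 | eve

Derivation:
After JOIN stock (6 rows):
teams.dept | teams.name | teams.id | teams.price | stock.id | stock.kind
ops | eve | 60 | 5 | 60 | gold
eng | eve | 5 | 1 | 5 | red
eng | eve | 5 | 1 | 5 | gray
hr | hank | 2 | 7 | 2 | gold
hr | hank | 2 | 7 | 2 | gray
mkt | frank | 9 | 1 | 9 | green
After WHERE (2 rows):
teams.dept | teams.name | teams.id | teams.price | stock.id | stock.kind
ops | eve | 60 | 5 | 60 | gold
hr | hank | 2 | 7 | 2 | gold
After SELECT (2 rows):
teams.dept | teams.price | teams.name
ops | 5 | eve
hr | 7 | hank
After ORDER BY (2 rows):
teams.dept | teams.price | teams.name
hr | 7 | hank
ops | 5 | eve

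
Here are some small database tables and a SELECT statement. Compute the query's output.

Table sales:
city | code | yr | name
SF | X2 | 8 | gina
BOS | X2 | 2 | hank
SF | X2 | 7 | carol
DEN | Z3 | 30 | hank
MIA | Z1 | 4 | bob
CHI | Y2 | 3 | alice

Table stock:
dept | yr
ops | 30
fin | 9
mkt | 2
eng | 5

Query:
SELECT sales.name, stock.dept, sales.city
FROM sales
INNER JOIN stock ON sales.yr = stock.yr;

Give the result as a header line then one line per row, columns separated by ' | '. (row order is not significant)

== RESULT ==
sales.name | stock.dept | sales.city
hank | mkt | BOS
hank | ops | DEN

Derivation:
After JOIN stock (2 rows):
sales.city | sales.code | sales.yr | sales.name | stock.dept | stock.yr
BOS | X2 | 2 | hank | mkt | 2
DEN | Z3 | 30 | hank | ops | 30
After SELECT (2 rows):
sales.name | stock.dept | sales.city
hank | mkt | BOS
hank | ops | DEN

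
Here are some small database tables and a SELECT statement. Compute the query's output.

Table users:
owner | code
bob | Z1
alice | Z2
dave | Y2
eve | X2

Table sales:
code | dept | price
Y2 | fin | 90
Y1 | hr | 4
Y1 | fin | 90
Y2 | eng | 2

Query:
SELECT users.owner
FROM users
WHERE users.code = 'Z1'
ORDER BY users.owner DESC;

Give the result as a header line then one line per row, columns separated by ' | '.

== RESULT ==
users.owner
bob

Derivation:
After WHERE (1 rows):
users.owner | users.code
bob | Z1
After SELECT (1 rows):
users.owner
bob
After ORDER BY (1 rows):
users.owner
bob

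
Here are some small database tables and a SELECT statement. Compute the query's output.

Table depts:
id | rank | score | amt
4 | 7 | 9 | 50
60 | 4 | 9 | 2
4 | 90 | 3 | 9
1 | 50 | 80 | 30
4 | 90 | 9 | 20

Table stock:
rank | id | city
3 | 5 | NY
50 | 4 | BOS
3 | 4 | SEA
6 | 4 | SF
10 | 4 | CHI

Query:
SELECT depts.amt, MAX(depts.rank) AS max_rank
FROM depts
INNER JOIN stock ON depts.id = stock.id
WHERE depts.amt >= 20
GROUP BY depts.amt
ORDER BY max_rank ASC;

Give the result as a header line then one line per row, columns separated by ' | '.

== RESULT ==
depts.amt | max_rank
50 | 7
20 | 90

Derivation:
After JOIN stock (12 rows):
depts.id | depts.rank | depts.score | depts.amt | stock.rank | stock.id | stock.city
4 | 7 | 9 | 50 | 50 | 4 | BOS
4 | 7 | 9 | 50 | 3 | 4 | SEA
4 | 7 | 9 | 50 | 6 | 4 | SF
4 | 7 | 9 | 50 | 10 | 4 | CHI
4 | 90 | 3 | 9 | 50 | 4 | BOS
4 | 90 | 3 | 9 | 3 | 4 | SEA
4 | 90 | 3 | 9 | 6 | 4 | SF
4 | 90 | 3 | 9 | 10 | 4 | CHI
4 | 90 | 9 | 20 | 50 | 4 | BOS
4 | 90 | 9 | 20 | 3 | 4 | SEA
4 | 90 | 9 | 20 | 6 | 4 | SF
4 | 90 | 9 | 20 | 10 | 4 | CHI
After WHERE (8 rows):
depts.id | depts.rank | depts.score | depts.amt | stock.rank | stock.id | stock.city
4 | 7 | 9 | 50 | 50 | 4 | BOS
4 | 7 | 9 | 50 | 3 | 4 | SEA
4 | 7 | 9 | 50 | 6 | 4 | SF
4 | 7 | 9 | 50 | 10 | 4 | CHI
4 | 90 | 9 | 20 | 50 | 4 | BOS
4 | 90 | 9 | 20 | 3 | 4 | SEA
4 | 90 | 9 | 20 | 6 | 4 | SF
4 | 90 | 9 | 20 | 10 | 4 | CHI
After GROUP BY (2 rows):
depts.amt | max_rank
50 | 7
20 | 90
After ORDER BY (2 rows):
depts.amt | max_rank
50 | 7
20 | 90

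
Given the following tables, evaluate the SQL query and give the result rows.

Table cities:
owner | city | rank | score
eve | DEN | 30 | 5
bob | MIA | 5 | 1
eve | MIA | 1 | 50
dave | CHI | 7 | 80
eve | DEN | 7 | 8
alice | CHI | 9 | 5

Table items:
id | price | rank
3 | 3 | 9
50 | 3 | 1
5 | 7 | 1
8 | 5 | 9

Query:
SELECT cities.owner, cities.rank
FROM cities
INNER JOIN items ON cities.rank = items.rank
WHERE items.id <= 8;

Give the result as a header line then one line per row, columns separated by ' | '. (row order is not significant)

== RESULT ==
cities.owner | cities.rank
eve | 1
alice | 9
alice | 9

Derivation:
After JOIN items (4 rows):
cities.owner | cities.city | cities.rank | cities.score | items.id | items.price | items.rank
eve | MIA | 1 | 50 | 50 | 3 | 1
eve | MIA | 1 | 50 | 5 | 7 | 1
alice | CHI | 9 | 5 | 3 | 3 | 9
alice | CHI | 9 | 5 | 8 | 5 | 9
After WHERE (3 rows):
cities.owner | cities.city | cities.rank | cities.score | items.id | items.price | items.rank
eve | MIA | 1 | 50 | 5 | 7 | 1
alice | CHI | 9 | 5 | 3 | 3 | 9
alice | CHI | 9 | 5 | 8 | 5 | 9
After SELECT (3 rows):
cities.owner | cities.rank
eve | 1
alice | 9
alice | 9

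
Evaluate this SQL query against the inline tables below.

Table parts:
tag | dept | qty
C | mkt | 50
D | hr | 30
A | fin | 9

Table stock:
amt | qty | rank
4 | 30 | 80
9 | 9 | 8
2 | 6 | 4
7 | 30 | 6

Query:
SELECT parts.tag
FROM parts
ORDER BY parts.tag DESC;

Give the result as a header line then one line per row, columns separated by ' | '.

After SELECT (3 rows):
parts.tag
C
D
A
After ORDER BY (3 rows):
parts.tag
D
C
A

== RESULT ==
parts.tag
D
C
A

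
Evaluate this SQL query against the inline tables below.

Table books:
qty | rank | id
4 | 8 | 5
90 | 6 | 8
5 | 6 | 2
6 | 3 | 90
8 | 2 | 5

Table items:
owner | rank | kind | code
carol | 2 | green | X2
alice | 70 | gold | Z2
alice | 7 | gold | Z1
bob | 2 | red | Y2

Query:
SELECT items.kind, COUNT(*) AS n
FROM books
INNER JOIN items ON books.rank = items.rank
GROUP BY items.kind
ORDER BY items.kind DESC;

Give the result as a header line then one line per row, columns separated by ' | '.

After JOIN items (2 rows):
books.qty | books.rank | books.id | items.owner | items.rank | items.kind | items.code
8 | 2 | 5 | carol | 2 | green | X2
8 | 2 | 5 | bob | 2 | red | Y2
After GROUP BY (2 rows):
items.kind | n
green | 1
red | 1
After ORDER BY (2 rows):
items.kind | n
red | 1
green | 1

== RESULT ==
items.kind | n
red | 1
green | 1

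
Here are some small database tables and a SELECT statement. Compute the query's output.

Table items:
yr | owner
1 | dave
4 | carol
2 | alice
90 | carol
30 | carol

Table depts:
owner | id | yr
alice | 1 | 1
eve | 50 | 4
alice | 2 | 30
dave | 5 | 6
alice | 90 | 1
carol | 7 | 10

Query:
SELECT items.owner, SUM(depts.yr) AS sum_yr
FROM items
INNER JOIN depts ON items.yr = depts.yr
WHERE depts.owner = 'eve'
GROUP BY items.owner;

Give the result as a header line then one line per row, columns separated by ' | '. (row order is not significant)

== RESULT ==
items.owner | sum_yr
carol | 4

Derivation:
After JOIN depts (4 rows):
items.yr | items.owner | depts.owner | depts.id | depts.yr
1 | dave | alice | 1 | 1
1 | dave | alice | 90 | 1
4 | carol | eve | 50 | 4
30 | carol | alice | 2 | 30
After WHERE (1 rows):
items.yr | items.owner | depts.owner | depts.id | depts.yr
4 | carol | eve | 50 | 4
After GROUP BY (1 rows):
items.owner | sum_yr
carol | 4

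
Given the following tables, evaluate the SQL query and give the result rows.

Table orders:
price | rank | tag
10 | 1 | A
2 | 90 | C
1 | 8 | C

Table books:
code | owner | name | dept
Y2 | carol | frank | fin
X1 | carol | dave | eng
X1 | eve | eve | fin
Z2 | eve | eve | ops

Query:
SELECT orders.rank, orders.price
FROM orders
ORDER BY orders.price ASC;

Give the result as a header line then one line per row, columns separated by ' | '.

== RESULT ==
orders.rank | orders.price
8 | 1
90 | 2
1 | 10

Derivation:
After SELECT (3 rows):
orders.rank | orders.price
1 | 10
90 | 2
8 | 1
After ORDER BY (3 rows):
orders.rank | orders.price
8 | 1
90 | 2
1 | 10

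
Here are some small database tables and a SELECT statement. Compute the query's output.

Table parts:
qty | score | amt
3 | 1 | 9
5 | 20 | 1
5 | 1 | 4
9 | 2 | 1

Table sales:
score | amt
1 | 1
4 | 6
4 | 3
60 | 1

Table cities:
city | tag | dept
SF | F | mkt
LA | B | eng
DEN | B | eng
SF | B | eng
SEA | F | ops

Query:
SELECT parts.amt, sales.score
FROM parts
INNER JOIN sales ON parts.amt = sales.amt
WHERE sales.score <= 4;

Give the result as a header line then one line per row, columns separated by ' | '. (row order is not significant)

== RESULT ==
parts.amt | sales.score
1 | 1
1 | 1

Derivation:
After JOIN sales (4 rows):
parts.qty | parts.score | parts.amt | sales.score | sales.amt
5 | 20 | 1 | 1 | 1
5 | 20 | 1 | 60 | 1
9 | 2 | 1 | 1 | 1
9 | 2 | 1 | 60 | 1
After WHERE (2 rows):
parts.qty | parts.score | parts.amt | sales.score | sales.amt
5 | 20 | 1 | 1 | 1
9 | 2 | 1 | 1 | 1
After SELECT (2 rows):
parts.amt | sales.score
1 | 1
1 | 1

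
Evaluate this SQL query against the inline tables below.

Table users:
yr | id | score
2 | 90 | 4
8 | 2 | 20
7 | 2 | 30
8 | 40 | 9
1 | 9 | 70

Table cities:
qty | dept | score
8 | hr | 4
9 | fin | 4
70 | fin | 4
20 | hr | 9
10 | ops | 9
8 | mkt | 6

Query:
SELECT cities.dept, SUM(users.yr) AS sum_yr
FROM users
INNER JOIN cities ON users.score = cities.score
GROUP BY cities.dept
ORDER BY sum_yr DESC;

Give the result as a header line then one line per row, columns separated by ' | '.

== RESULT ==
cities.dept | sum_yr
hr | 10
ops | 8
fin | 4

Derivation:
After JOIN cities (5 rows):
users.yr | users.id | users.score | cities.qty | cities.dept | cities.score
2 | 90 | 4 | 8 | hr | 4
2 | 90 | 4 | 9 | fin | 4
2 | 90 | 4 | 70 | fin | 4
8 | 40 | 9 | 20 | hr | 9
8 | 40 | 9 | 10 | ops | 9
After GROUP BY (3 rows):
cities.dept | sum_yr
hr | 10
fin | 4
ops | 8
After ORDER BY (3 rows):
cities.dept | sum_yr
hr | 10
ops | 8
fin | 4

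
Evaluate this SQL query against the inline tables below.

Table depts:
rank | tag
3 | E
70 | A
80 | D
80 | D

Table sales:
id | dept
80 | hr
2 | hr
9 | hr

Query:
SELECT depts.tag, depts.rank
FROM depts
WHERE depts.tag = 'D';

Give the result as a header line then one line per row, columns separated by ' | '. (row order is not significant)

After WHERE (2 rows):
depts.rank | depts.tag
80 | D
80 | D
After SELECT (2 rows):
depts.tag | depts.rank
D | 80
D | 80

== RESULT ==
depts.tag | depts.rank
D | 80
D | 80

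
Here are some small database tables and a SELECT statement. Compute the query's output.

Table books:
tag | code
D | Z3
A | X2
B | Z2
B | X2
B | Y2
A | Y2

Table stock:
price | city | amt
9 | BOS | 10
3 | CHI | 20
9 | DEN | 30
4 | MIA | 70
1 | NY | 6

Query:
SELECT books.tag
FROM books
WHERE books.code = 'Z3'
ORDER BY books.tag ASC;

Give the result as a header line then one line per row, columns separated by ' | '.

== RESULT ==
books.tag
D

Derivation:
After WHERE (1 rows):
books.tag | books.code
D | Z3
After SELECT (1 rows):
books.tag
D
After ORDER BY (1 rows):
books.tag
D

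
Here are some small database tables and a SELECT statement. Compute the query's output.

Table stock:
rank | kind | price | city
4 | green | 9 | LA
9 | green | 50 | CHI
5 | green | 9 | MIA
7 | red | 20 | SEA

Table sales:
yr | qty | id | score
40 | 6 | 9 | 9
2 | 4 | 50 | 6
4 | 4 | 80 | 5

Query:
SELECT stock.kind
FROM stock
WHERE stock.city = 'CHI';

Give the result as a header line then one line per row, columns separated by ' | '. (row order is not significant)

== RESULT ==
stock.kind
green

Derivation:
After WHERE (1 rows):
stock.rank | stock.kind | stock.price | stock.city
9 | green | 50 | CHI
After SELECT (1 rows):
stock.kind
green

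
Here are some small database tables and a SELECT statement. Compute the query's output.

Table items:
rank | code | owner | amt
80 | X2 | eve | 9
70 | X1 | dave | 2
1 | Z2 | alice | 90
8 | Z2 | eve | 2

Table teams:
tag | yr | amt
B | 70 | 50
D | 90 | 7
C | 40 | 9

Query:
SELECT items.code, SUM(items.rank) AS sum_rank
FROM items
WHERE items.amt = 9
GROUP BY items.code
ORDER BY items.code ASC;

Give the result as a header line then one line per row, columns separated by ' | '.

After WHERE (1 rows):
items.rank | items.code | items.owner | items.amt
80 | X2 | eve | 9
After GROUP BY (1 rows):
items.code | sum_rank
X2 | 80
After ORDER BY (1 rows):
items.code | sum_rank
X2 | 80

== RESULT ==
items.code | sum_rank
X2 | 80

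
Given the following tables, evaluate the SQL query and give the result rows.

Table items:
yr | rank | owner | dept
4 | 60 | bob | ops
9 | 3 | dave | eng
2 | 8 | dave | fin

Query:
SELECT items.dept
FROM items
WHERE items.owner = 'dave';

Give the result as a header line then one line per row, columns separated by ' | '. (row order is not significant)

== RESULT ==
items.dept
eng
fin

Derivation:
After WHERE (2 rows):
items.yr | items.rank | items.owner | items.dept
9 | 3 | dave | eng
2 | 8 | dave | fin
After SELECT (2 rows):
items.dept
eng
fin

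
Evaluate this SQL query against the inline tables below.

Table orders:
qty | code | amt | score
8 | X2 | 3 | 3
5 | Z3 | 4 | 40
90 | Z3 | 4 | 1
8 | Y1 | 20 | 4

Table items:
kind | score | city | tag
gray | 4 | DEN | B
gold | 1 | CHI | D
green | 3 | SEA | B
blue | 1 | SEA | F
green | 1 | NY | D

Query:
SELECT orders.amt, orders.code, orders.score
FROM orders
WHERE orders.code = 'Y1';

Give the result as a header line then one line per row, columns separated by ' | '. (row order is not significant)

After WHERE (1 rows):
orders.qty | orders.code | orders.amt | orders.score
8 | Y1 | 20 | 4
After SELECT (1 rows):
orders.amt | orders.code | orders.score
20 | Y1 | 4

== RESULT ==
orders.amt | orders.code | orders.score
20 | Y1 | 4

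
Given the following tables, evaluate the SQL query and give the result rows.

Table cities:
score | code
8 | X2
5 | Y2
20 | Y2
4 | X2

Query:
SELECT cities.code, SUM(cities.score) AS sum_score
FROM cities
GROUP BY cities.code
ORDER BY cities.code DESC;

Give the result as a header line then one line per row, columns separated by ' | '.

After GROUP BY (2 rows):
cities.code | sum_score
X2 | 12
Y2 | 25
After ORDER BY (2 rows):
cities.code | sum_score
Y2 | 25
X2 | 12

== RESULT ==
cities.code | sum_score
Y2 | 25
X2 | 12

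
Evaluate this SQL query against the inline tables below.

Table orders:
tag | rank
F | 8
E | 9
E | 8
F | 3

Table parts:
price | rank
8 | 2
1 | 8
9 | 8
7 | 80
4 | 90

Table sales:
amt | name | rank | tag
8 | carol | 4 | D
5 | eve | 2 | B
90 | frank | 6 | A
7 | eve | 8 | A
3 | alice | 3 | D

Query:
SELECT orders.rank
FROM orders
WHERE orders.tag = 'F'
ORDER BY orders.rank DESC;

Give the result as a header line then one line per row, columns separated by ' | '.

== RESULT ==
orders.rank
8
3

Derivation:
After WHERE (2 rows):
orders.tag | orders.rank
F | 8
F | 3
After SELECT (2 rows):
orders.rank
8
3
After ORDER BY (2 rows):
orders.rank
8
3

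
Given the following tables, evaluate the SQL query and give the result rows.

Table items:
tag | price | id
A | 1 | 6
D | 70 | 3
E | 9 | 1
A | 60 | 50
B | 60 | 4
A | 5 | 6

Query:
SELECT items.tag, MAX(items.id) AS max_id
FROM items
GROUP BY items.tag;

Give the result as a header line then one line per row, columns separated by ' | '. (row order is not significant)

== RESULT ==
items.tag | max_id
A | 50
D | 3
E | 1
B | 4

Derivation:
After GROUP BY (4 rows):
items.tag | max_id
A | 50
D | 3
E | 1
B | 4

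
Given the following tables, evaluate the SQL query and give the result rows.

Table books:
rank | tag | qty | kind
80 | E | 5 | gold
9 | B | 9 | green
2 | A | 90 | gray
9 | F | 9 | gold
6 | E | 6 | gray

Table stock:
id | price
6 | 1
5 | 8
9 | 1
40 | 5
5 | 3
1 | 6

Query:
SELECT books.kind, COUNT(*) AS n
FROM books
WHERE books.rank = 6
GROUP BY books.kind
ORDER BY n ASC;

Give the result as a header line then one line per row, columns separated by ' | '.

== RESULT ==
books.kind | n
gray | 1

Derivation:
After WHERE (1 rows):
books.rank | books.tag | books.qty | books.kind
6 | E | 6 | gray
After GROUP BY (1 rows):
books.kind | n
gray | 1
After ORDER BY (1 rows):
books.kind | n
gray | 1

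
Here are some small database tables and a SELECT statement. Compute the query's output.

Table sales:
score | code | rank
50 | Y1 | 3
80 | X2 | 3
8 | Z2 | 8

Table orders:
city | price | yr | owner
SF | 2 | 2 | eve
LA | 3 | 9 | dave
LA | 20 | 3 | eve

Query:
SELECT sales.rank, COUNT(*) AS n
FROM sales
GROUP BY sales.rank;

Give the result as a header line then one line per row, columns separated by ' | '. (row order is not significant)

After GROUP BY (2 rows):
sales.rank | n
3 | 2
8 | 1

== RESULT ==
sales.rank | n
3 | 2
8 | 1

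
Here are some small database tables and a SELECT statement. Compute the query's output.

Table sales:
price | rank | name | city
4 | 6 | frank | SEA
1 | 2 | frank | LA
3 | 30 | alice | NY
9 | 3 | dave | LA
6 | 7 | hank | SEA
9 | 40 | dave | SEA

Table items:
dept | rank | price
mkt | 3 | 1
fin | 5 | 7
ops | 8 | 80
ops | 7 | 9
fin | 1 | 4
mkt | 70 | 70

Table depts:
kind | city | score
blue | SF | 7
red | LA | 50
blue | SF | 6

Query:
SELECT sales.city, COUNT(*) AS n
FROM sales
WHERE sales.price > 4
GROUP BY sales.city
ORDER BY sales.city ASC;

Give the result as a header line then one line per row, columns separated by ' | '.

After WHERE (3 rows):
sales.price | sales.rank | sales.name | sales.city
9 | 3 | dave | LA
6 | 7 | hank | SEA
9 | 40 | dave | SEA
After GROUP BY (2 rows):
sales.city | n
LA | 1
SEA | 2
After ORDER BY (2 rows):
sales.city | n
LA | 1
SEA | 2

== RESULT ==
sales.city | n
LA | 1
SEA | 2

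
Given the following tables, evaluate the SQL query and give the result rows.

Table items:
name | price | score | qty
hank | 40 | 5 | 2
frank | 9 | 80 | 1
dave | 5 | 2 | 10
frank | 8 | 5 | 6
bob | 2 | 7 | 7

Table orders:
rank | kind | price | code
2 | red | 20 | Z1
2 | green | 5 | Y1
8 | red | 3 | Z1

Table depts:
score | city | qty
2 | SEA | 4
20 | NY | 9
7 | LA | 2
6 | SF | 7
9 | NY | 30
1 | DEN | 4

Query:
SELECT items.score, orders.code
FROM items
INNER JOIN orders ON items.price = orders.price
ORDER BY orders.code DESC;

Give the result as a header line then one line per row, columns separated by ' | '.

== RESULT ==
items.score | orders.code
2 | Y1

Derivation:
After JOIN orders (1 rows):
items.name | items.price | items.score | items.qty | orders.rank | orders.kind | orders.price | orders.code
dave | 5 | 2 | 10 | 2 | green | 5 | Y1
After SELECT (1 rows):
items.score | orders.code
2 | Y1
After ORDER BY (1 rows):
items.score | orders.code
2 | Y1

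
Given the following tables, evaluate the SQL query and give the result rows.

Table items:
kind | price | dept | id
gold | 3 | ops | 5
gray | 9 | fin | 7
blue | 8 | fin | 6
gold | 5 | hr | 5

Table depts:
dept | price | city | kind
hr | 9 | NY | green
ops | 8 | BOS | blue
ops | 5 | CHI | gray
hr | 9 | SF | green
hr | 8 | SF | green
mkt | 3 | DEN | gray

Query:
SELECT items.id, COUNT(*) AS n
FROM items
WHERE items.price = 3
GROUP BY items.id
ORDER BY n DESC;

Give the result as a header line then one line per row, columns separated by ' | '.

== RESULT ==
items.id | n
5 | 1

Derivation:
After WHERE (1 rows):
items.kind | items.price | items.dept | items.id
gold | 3 | ops | 5
After GROUP BY (1 rows):
items.id | n
5 | 1
After ORDER BY (1 rows):
items.id | n
5 | 1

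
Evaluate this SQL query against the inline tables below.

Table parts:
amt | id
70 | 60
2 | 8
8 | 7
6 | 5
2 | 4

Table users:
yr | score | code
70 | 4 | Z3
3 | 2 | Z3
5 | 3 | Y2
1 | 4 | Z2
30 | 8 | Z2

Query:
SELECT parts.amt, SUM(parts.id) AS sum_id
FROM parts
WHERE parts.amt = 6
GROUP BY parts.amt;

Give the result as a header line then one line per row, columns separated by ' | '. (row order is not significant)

After WHERE (1 rows):
parts.amt | parts.id
6 | 5
After GROUP BY (1 rows):
parts.amt | sum_id
6 | 5

== RESULT ==
parts.amt | sum_id
6 | 5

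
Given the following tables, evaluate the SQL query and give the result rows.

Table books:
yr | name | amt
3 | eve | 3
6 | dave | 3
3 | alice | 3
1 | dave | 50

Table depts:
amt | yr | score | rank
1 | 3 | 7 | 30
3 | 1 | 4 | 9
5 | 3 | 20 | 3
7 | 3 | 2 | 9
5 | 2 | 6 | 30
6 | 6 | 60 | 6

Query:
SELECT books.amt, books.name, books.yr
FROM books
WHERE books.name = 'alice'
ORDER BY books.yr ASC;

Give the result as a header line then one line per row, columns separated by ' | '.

== RESULT ==
books.amt | books.name | books.yr
3 | alice | 3

Derivation:
After WHERE (1 rows):
books.yr | books.name | books.amt
3 | alice | 3
After SELECT (1 rows):
books.amt | books.name | books.yr
3 | alice | 3
After ORDER BY (1 rows):
books.amt | books.name | books.yr
3 | alice | 3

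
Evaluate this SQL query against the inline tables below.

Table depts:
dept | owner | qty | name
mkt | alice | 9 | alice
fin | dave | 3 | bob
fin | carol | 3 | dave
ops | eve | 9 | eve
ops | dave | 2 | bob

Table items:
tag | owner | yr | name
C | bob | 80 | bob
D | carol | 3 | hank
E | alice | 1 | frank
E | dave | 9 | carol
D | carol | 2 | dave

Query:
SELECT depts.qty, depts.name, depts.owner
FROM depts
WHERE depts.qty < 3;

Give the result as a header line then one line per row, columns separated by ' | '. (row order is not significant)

After WHERE (1 rows):
depts.dept | depts.owner | depts.qty | depts.name
ops | dave | 2 | bob
After SELECT (1 rows):
depts.qty | depts.name | depts.owner
2 | bob | dave

== RESULT ==
depts.qty | depts.name | depts.owner
2 | bob | dave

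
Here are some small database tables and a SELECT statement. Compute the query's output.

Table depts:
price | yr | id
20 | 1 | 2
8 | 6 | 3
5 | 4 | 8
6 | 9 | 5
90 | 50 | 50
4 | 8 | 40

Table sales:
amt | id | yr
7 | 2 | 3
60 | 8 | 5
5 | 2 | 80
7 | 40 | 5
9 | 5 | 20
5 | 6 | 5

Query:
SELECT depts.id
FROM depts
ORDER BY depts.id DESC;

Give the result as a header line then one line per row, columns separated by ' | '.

== RESULT ==
depts.id
50
40
8
5
3
2

Derivation:
After SELECT (6 rows):
depts.id
2
3
8
5
50
40
After ORDER BY (6 rows):
depts.id
50
40
8
5
3
2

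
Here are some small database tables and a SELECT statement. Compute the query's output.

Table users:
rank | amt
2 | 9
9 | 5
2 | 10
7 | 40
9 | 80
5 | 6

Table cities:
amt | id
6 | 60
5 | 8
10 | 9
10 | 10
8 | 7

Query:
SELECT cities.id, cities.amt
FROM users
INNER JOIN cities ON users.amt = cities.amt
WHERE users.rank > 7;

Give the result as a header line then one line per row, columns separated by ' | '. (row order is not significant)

== RESULT ==
cities.id | cities.amt
8 | 5

Derivation:
After JOIN cities (4 rows):
users.rank | users.amt | cities.amt | cities.id
9 | 5 | 5 | 8
2 | 10 | 10 | 9
2 | 10 | 10 | 10
5 | 6 | 6 | 60
After WHERE (1 rows):
users.rank | users.amt | cities.amt | cities.id
9 | 5 | 5 | 8
After SELECT (1 rows):
cities.id | cities.amt
8 | 5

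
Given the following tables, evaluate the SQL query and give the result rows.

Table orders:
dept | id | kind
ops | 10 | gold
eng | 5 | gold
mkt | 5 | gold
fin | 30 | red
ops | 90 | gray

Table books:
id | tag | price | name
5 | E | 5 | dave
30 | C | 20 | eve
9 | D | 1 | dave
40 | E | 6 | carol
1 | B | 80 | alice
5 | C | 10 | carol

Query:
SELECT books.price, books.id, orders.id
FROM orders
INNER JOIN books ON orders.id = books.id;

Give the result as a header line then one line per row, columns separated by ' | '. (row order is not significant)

== RESULT ==
books.price | books.id | orders.id
5 | 5 | 5
10 | 5 | 5
5 | 5 | 5
10 | 5 | 5
20 | 30 | 30

Derivation:
After JOIN books (5 rows):
orders.dept | orders.id | orders.kind | books.id | books.tag | books.price | books.name
eng | 5 | gold | 5 | E | 5 | dave
eng | 5 | gold | 5 | C | 10 | carol
mkt | 5 | gold | 5 | E | 5 | dave
mkt | 5 | gold | 5 | C | 10 | carol
fin | 30 | red | 30 | C | 20 | eve
After SELECT (5 rows):
books.price | books.id | orders.id
5 | 5 | 5
10 | 5 | 5
5 | 5 | 5
10 | 5 | 5
20 | 30 | 30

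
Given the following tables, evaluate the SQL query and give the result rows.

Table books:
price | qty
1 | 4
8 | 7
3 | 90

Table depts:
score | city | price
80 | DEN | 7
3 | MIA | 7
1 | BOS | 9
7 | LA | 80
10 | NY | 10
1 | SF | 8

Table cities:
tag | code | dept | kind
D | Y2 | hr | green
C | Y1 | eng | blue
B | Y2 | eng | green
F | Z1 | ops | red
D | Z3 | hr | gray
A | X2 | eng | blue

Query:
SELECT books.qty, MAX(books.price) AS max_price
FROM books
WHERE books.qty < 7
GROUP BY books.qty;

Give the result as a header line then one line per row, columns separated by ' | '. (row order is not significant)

After WHERE (1 rows):
books.price | books.qty
1 | 4
After GROUP BY (1 rows):
books.qty | max_price
4 | 1

== RESULT ==
books.qty | max_price
4 | 1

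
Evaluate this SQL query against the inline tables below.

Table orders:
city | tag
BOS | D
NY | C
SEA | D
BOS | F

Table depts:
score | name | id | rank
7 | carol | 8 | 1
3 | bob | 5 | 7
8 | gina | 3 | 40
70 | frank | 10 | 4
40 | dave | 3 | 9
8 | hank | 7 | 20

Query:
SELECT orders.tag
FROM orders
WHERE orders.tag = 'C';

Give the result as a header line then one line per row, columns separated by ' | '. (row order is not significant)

After WHERE (1 rows):
orders.city | orders.tag
NY | C
After SELECT (1 rows):
orders.tag
C

== RESULT ==
orders.tag
C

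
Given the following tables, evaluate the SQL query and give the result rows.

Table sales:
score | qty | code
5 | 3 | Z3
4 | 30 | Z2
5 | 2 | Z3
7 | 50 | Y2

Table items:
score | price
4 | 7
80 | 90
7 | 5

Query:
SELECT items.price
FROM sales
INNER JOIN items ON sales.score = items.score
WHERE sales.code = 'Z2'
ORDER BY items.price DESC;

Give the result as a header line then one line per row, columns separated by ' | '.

== RESULT ==
items.price
7

Derivation:
After JOIN items (2 rows):
sales.score | sales.qty | sales.code | items.score | items.price
4 | 30 | Z2 | 4 | 7
7 | 50 | Y2 | 7 | 5
After WHERE (1 rows):
sales.score | sales.qty | sales.code | items.score | items.price
4 | 30 | Z2 | 4 | 7
After SELECT (1 rows):
items.price
7
After ORDER BY (1 rows):
items.price
7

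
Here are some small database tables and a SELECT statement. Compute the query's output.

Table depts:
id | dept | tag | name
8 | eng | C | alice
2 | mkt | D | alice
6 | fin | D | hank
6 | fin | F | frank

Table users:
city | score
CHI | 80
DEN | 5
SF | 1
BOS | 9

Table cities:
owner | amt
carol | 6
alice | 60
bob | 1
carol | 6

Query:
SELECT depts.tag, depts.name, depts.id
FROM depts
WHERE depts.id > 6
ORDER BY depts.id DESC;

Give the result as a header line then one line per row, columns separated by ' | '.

After WHERE (1 rows):
depts.id | depts.dept | depts.tag | depts.name
8 | eng | C | alice
After SELECT (1 rows):
depts.tag | depts.name | depts.id
C | alice | 8
After ORDER BY (1 rows):
depts.tag | depts.name | depts.id
C | alice | 8

== RESULT ==
depts.tag | depts.name | depts.id
C | alice | 8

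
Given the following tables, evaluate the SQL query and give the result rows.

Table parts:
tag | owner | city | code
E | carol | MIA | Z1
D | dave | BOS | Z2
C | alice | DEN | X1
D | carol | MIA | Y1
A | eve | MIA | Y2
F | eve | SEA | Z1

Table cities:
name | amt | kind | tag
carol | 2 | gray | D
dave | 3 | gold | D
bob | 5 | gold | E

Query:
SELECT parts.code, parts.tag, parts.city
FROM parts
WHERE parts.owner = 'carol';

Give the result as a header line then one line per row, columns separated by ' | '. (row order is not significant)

== RESULT ==
parts.code | parts.tag | parts.city
Z1 | E | MIA
Y1 | D | MIA

Derivation:
After WHERE (2 rows):
parts.tag | parts.owner | parts.city | parts.code
E | carol | MIA | Z1
D | carol | MIA | Y1
After SELECT (2 rows):
parts.code | parts.tag | parts.city
Z1 | E | MIA
Y1 | D | MIA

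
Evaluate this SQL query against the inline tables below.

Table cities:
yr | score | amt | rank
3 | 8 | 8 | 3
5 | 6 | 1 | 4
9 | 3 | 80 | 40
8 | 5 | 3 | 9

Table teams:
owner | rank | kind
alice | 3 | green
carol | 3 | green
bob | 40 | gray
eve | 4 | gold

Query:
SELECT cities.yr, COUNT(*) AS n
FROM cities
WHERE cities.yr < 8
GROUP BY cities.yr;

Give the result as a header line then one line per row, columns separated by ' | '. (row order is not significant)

After WHERE (2 rows):
cities.yr | cities.score | cities.amt | cities.rank
3 | 8 | 8 | 3
5 | 6 | 1 | 4
After GROUP BY (2 rows):
cities.yr | n
3 | 1
5 | 1

== RESULT ==
cities.yr | n
3 | 1
5 | 1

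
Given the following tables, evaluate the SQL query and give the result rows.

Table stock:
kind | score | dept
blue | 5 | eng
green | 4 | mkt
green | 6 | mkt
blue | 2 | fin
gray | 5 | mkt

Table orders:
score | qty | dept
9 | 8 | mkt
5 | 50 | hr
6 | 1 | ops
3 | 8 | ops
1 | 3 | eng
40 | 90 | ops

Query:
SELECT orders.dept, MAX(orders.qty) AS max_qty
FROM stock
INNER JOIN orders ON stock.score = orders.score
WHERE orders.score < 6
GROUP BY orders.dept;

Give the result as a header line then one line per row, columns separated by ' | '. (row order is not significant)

After JOIN orders (3 rows):
stock.kind | stock.score | stock.dept | orders.score | orders.qty | orders.dept
blue | 5 | eng | 5 | 50 | hr
green | 6 | mkt | 6 | 1 | ops
gray | 5 | mkt | 5 | 50 | hr
After WHERE (2 rows):
stock.kind | stock.score | stock.dept | orders.score | orders.qty | orders.dept
blue | 5 | eng | 5 | 50 | hr
gray | 5 | mkt | 5 | 50 | hr
After GROUP BY (1 rows):
orders.dept | max_qty
hr | 50

== RESULT ==
orders.dept | max_qty
hr | 50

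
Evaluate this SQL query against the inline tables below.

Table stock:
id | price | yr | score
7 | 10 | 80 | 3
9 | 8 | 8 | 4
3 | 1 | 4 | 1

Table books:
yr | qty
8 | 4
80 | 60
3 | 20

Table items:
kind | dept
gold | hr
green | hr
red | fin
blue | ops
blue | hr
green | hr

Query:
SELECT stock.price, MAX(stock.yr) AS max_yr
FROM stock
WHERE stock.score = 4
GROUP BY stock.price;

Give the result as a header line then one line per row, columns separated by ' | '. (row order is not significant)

After WHERE (1 rows):
stock.id | stock.price | stock.yr | stock.score
9 | 8 | 8 | 4
After GROUP BY (1 rows):
stock.price | max_yr
8 | 8

== RESULT ==
stock.price | max_yr
8 | 8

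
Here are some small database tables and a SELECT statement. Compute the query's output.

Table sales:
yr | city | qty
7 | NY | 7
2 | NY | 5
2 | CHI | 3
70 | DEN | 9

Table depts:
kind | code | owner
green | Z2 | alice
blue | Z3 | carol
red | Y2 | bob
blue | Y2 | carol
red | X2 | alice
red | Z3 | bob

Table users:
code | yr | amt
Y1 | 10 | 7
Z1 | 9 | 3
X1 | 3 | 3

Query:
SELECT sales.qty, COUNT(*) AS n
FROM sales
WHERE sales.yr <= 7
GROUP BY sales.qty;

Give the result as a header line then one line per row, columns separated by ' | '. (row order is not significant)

After WHERE (3 rows):
sales.yr | sales.city | sales.qty
7 | NY | 7
2 | NY | 5
2 | CHI | 3
After GROUP BY (3 rows):
sales.qty | n
7 | 1
5 | 1
3 | 1

== RESULT ==
sales.qty | n
7 | 1
5 | 1
3 | 1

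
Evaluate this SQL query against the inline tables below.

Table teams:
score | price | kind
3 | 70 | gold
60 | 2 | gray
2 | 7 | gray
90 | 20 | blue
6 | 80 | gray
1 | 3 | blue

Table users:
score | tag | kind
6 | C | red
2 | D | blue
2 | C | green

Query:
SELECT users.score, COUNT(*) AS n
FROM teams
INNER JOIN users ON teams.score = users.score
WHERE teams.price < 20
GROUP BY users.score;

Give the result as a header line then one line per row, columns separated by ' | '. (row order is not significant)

== RESULT ==
users.score | n
2 | 2

Derivation:
After JOIN users (3 rows):
teams.score | teams.price | teams.kind | users.score | users.tag | users.kind
2 | 7 | gray | 2 | D | blue
2 | 7 | gray | 2 | C | green
6 | 80 | gray | 6 | C | red
After WHERE (2 rows):
teams.score | teams.price | teams.kind | users.score | users.tag | users.kind
2 | 7 | gray | 2 | D | blue
2 | 7 | gray | 2 | C | green
After GROUP BY (1 rows):
users.score | n
2 | 2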